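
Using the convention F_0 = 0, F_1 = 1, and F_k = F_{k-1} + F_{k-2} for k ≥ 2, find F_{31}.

1346269

Iterating the recurrence up to F_{26} = 121393 and F_{25} = 75025:
F_{27} = F_{26} + F_{25} = 121393 + 75025 = 196418
F_{28} = F_{27} + F_{26} = 196418 + 121393 = 317811
F_{29} = F_{28} + F_{27} = 317811 + 196418 = 514229
F_{30} = F_{29} + F_{28} = 514229 + 317811 = 832040
F_{31} = F_{30} + F_{29} = 832040 + 514229 = 1346269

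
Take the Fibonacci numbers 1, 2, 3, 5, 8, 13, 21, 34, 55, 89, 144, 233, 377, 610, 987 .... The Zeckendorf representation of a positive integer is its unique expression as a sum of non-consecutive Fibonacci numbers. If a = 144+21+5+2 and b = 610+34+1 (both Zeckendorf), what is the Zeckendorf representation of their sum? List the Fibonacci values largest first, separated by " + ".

610 + 144 + 55 + 8

The two numbers are 172 and 645, so their sum is 817.
Greedily peel off the largest Fibonacci term at each step:
take 610 (≤ 817); 817 − 610 = 207
take 144 (≤ 207); 207 − 144 = 63
take 55 (≤ 63); 63 − 55 = 8
take 8 (≤ 8); 8 − 8 = 0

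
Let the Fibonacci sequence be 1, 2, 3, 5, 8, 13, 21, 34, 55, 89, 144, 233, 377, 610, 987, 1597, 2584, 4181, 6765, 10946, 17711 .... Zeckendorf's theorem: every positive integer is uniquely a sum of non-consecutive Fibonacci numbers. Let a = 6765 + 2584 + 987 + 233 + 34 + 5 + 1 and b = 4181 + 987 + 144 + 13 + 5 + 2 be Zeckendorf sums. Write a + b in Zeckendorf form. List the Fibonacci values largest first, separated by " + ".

10946 + 4181 + 610 + 144 + 55 + 5

The two numbers are 10609 and 5332, so their sum is 15941.
largest Fibonacci ≤ 15941 is 10946; 15941 − 10946 = 4995
largest Fibonacci ≤ 4995 is 4181; 4995 − 4181 = 814
largest Fibonacci ≤ 814 is 610; 814 − 610 = 204
largest Fibonacci ≤ 204 is 144; 204 − 144 = 60
largest Fibonacci ≤ 60 is 55; 60 − 55 = 5
largest Fibonacci ≤ 5 is 5; 5 − 5 = 0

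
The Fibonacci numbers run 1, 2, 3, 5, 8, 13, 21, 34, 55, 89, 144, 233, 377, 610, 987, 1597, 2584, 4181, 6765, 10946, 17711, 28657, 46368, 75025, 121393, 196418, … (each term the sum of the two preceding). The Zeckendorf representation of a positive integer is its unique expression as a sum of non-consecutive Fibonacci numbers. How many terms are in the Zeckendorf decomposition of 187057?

9

largest Fibonacci ≤ 187057 is 121393; 187057 − 121393 = 65664
largest Fibonacci ≤ 65664 is 46368; 65664 − 46368 = 19296
largest Fibonacci ≤ 19296 is 17711; 19296 − 17711 = 1585
largest Fibonacci ≤ 1585 is 987; 1585 − 987 = 598
largest Fibonacci ≤ 598 is 377; 598 − 377 = 221
largest Fibonacci ≤ 221 is 144; 221 − 144 = 77
largest Fibonacci ≤ 77 is 55; 77 − 55 = 22
largest Fibonacci ≤ 22 is 21; 22 − 21 = 1
largest Fibonacci ≤ 1 is 1; 1 − 1 = 0
187057 = 121393 + 46368 + 17711 + 987 + 377 + 144 + 55 + 21 + 1, which has 9 terms.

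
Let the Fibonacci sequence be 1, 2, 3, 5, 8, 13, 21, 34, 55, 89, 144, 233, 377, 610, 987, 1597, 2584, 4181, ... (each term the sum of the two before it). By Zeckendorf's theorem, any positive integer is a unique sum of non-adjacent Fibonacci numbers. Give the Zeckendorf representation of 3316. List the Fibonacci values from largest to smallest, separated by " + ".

2584 + 610 + 89 + 21 + 8 + 3 + 1

Repeatedly subtract the largest Fibonacci number that fits:
3316 − 2584 = 732
732 − 610 = 122
122 − 89 = 33
33 − 21 = 12
12 − 8 = 4
4 − 3 = 1
1 − 1 = 0
So 3316 = 2584 + 610 + 89 + 21 + 8 + 3 + 1, with no two terms consecutive in the sequence.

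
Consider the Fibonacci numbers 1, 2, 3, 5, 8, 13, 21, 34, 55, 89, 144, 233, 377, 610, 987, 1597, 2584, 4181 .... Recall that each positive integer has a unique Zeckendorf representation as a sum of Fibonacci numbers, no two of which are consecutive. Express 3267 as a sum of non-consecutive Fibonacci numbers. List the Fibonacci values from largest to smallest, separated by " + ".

2584 + 610 + 55 + 13 + 5

2584 ≤ 3267 < 4181, so take 2584; remainder 683
610 ≤ 683 < 987, so take 610; remainder 73
55 ≤ 73 < 89, so take 55; remainder 18
13 ≤ 18 < 21, so take 13; remainder 5
5 ≤ 5 < 8, so take 5; remainder 0
So 3267 = 2584 + 610 + 55 + 13 + 5, with no two terms consecutive in the sequence.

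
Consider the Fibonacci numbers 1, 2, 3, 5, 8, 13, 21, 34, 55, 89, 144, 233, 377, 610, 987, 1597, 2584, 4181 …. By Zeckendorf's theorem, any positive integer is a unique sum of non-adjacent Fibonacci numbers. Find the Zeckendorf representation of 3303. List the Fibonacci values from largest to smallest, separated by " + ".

Repeatedly subtract the largest Fibonacci number that fits:
2584 ≤ 3303 < 4181, so take 2584; remainder 719
610 ≤ 719 < 987, so take 610; remainder 109
89 ≤ 109 < 144, so take 89; remainder 20
13 ≤ 20 < 21, so take 13; remainder 7
5 ≤ 7 < 8, so take 5; remainder 2
2 ≤ 2 < 3, so take 2; remainder 0
So 3303 = 2584 + 610 + 89 + 13 + 5 + 2, with no two terms consecutive in the sequence.

2584 + 610 + 89 + 13 + 5 + 2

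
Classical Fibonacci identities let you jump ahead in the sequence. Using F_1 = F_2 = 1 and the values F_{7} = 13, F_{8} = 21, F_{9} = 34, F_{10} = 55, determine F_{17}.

1597

By the addition formula F_{m+n} = F_m F_{n+1} + F_{m−1} F_n with m=10, n=7: F_{17} = 55·21 + 34·13 = 1155 + 442 = 1597.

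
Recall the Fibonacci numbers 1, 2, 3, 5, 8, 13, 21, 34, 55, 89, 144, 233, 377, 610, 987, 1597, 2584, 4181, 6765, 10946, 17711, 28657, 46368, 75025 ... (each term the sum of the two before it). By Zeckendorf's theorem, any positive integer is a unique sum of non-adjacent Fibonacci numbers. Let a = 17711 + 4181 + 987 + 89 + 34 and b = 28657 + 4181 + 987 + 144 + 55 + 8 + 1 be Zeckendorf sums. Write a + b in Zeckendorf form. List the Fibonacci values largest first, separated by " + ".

The two numbers are 23002 and 34033, so their sum is 57035.
Repeatedly subtract the largest Fibonacci number that fits:
largest Fibonacci ≤ 57035 is 46368; 57035 − 46368 = 10667
largest Fibonacci ≤ 10667 is 6765; 10667 − 6765 = 3902
largest Fibonacci ≤ 3902 is 2584; 3902 − 2584 = 1318
largest Fibonacci ≤ 1318 is 987; 1318 − 987 = 331
largest Fibonacci ≤ 331 is 233; 331 − 233 = 98
largest Fibonacci ≤ 98 is 89; 98 − 89 = 9
largest Fibonacci ≤ 9 is 8; 9 − 8 = 1
largest Fibonacci ≤ 1 is 1; 1 − 1 = 0

46368 + 6765 + 2584 + 987 + 233 + 89 + 8 + 1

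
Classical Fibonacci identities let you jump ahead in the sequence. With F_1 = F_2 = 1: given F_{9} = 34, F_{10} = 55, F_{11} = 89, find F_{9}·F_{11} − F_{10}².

34·89 − 55² = 3026 − 3025 = 1. (Cassini's identity: F_{k−1}F_{k+1} − F_k² = (−1)^k.)

1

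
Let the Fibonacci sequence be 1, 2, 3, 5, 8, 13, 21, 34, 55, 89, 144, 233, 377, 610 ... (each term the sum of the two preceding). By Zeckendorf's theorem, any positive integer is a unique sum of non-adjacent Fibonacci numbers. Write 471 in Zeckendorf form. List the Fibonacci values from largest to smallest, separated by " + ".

377 + 89 + 5

Greedily peel off the largest Fibonacci term at each step:
take 377 (≤ 471); 471 − 377 = 94
take 89 (≤ 94); 94 − 89 = 5
take 5 (≤ 5); 5 − 5 = 0
So 471 = 377 + 89 + 5, with no two terms consecutive in the sequence.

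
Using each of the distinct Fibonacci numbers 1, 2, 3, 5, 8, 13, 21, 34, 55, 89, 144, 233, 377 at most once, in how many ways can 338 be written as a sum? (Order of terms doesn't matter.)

16

Each representation comes from the Zeckendorf form by replacing some F_k with F_{k−1} + F_{k−2} where possible.
338 = 233+89+13+3 = 233+89+13+2+1 = 233+89+8+5+3 = 233+55+34+13+3 = … (12 more), for 16 in all.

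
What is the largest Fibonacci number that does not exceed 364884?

317811 ≤ 364884 < 514229, so the largest Fibonacci number not exceeding 364884 is 317811.

317811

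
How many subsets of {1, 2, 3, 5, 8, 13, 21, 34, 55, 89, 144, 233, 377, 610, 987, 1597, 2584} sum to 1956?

1956 = 1597+233+89+34+3 = 1597+233+89+34+2+1 = 1597+233+89+21+13+3 = 987+610+233+89+34+3 = 1597+233+89+21+13+2+1 = … (27 more), for 32 in all.

32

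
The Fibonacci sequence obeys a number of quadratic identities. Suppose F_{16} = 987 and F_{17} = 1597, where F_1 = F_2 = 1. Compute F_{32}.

2178309

By the doubling identity F_{2k} = F_k(2F_{k+1} − F_k): F_{32} = 987·(2·1597 − 987) = 987·2207 = 2178309.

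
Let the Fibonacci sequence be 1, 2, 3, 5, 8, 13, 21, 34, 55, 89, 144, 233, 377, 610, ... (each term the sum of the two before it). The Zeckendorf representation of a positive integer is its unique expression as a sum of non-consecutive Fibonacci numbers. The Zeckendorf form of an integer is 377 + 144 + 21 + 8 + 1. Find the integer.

377 + 144 + 21 + 8 + 1 = 551.

551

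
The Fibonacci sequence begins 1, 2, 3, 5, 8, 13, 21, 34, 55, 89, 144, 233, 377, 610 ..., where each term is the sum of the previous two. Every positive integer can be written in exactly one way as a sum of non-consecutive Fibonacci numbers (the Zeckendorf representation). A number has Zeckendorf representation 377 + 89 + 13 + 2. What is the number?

377 + 89 + 13 + 2 = 481.

481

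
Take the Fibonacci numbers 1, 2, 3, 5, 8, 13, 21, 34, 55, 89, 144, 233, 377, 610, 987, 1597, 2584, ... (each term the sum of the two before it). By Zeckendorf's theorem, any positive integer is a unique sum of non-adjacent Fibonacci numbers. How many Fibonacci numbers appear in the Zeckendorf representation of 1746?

3

Repeatedly subtract the largest Fibonacci number that fits:
subtract 1597 from 1746: 149 remains
subtract 144 from 149: 5 remains
subtract 5 from 5: 0 remains
1746 = 1597 + 144 + 5, which has 3 terms.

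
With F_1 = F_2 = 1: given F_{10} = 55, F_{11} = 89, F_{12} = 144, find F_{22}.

By the addition formula F_{m+n} = F_m F_{n+1} + F_{m−1} F_n with m=12, n=10: F_{22} = 144·89 + 89·55 = 12816 + 4895 = 17711.

17711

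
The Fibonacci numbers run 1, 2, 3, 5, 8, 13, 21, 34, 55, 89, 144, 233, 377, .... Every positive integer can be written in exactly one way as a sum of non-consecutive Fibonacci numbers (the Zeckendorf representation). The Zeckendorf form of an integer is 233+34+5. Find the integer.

233+34+5 = 272.

272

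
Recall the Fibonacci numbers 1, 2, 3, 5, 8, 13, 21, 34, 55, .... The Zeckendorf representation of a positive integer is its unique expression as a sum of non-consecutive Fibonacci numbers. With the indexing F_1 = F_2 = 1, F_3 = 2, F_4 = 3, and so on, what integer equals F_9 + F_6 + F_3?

44

F_9 + F_6 + F_3 = 34 + 8 + 2 = 44.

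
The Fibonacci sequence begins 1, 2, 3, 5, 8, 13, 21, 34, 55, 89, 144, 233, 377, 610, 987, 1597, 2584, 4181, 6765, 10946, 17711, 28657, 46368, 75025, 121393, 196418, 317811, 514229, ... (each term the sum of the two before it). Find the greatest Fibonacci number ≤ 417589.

317811 ≤ 417589 < 514229, so the largest Fibonacci number not exceeding 417589 is 317811.

317811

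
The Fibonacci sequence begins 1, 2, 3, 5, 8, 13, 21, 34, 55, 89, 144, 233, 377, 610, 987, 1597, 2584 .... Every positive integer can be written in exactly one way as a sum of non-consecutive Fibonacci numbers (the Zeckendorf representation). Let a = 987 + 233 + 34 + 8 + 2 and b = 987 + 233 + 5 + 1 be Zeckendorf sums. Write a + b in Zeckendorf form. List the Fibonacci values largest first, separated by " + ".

The two numbers are 1264 and 1226, so their sum is 2490.
Greedy algorithm:
1597 ≤ 2490 < 2584, so take 1597; remainder 893
610 ≤ 893 < 987, so take 610; remainder 283
233 ≤ 283 < 377, so take 233; remainder 50
34 ≤ 50 < 55, so take 34; remainder 16
13 ≤ 16 < 21, so take 13; remainder 3
3 ≤ 3 < 5, so take 3; remainder 0

1597 + 610 + 233 + 34 + 13 + 3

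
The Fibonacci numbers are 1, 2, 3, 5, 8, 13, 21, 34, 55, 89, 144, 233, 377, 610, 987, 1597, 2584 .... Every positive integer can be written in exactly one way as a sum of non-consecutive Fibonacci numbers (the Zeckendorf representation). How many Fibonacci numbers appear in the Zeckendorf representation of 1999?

5

Repeatedly subtract the largest Fibonacci number that fits:
subtract 1597 from 1999: 402 remains
subtract 377 from 402: 25 remains
subtract 21 from 25: 4 remains
subtract 3 from 4: 1 remains
subtract 1 from 1: 0 remains
1999 = 1597 + 377 + 21 + 3 + 1, which has 5 terms.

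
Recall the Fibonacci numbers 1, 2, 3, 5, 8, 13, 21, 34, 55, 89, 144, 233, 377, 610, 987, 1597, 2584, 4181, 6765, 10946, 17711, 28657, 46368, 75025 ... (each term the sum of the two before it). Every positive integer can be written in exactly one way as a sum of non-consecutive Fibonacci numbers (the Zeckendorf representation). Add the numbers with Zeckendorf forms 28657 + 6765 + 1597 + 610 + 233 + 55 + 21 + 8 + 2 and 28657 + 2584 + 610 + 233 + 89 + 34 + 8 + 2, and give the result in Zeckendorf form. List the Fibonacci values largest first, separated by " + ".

The two numbers are 37948 and 32217, so their sum is 70165.
take 46368 (≤ 70165); 70165 − 46368 = 23797
take 17711 (≤ 23797); 23797 − 17711 = 6086
take 4181 (≤ 6086); 6086 − 4181 = 1905
take 1597 (≤ 1905); 1905 − 1597 = 308
take 233 (≤ 308); 308 − 233 = 75
take 55 (≤ 75); 75 − 55 = 20
take 13 (≤ 20); 20 − 13 = 7
take 5 (≤ 7); 7 − 5 = 2
take 2 (≤ 2); 2 − 2 = 0

46368 + 17711 + 4181 + 1597 + 233 + 55 + 13 + 5 + 2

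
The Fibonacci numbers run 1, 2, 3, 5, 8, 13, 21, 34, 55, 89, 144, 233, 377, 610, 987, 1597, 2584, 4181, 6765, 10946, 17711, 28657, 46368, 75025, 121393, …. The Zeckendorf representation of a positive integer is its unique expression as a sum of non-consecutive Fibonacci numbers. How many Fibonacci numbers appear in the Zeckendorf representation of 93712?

8

93712: greatest Fibonacci not exceeding it is 75025, leaving 18687
18687: greatest Fibonacci not exceeding it is 17711, leaving 976
976: greatest Fibonacci not exceeding it is 610, leaving 366
366: greatest Fibonacci not exceeding it is 233, leaving 133
133: greatest Fibonacci not exceeding it is 89, leaving 44
44: greatest Fibonacci not exceeding it is 34, leaving 10
10: greatest Fibonacci not exceeding it is 8, leaving 2
2: greatest Fibonacci not exceeding it is 2, leaving 0
93712 = 75025 + 17711 + 610 + 233 + 89 + 34 + 8 + 2, which has 8 terms.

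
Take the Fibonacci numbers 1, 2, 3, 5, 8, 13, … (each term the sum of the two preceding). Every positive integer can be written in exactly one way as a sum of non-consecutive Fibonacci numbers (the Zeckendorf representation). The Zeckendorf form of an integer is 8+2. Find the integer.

8+2 = 10.

10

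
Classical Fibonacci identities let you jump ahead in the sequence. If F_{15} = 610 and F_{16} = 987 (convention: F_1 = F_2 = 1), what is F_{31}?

1346269

By F_{2k+1} = F_k² + F_{k+1}²: F_{31} = 610² + 987² = 372100 + 974169 = 1346269.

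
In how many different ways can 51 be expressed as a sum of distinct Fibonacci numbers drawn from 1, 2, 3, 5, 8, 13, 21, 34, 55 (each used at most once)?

3

Each representation comes from the Zeckendorf form by replacing some F_k with F_{k−1} + F_{k−2} where possible.
51 = 34+13+3+1 = 34+8+5+3+1 = 21+13+8+5+3+1 — 3 representations.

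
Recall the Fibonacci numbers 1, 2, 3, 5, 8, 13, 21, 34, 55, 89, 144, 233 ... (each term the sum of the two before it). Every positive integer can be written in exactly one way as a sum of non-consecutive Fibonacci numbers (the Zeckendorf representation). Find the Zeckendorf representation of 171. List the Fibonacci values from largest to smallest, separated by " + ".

Repeatedly subtract the largest Fibonacci number that fits:
144 ≤ 171 < 233, so take 144; remainder 27
21 ≤ 27 < 34, so take 21; remainder 6
5 ≤ 6 < 8, so take 5; remainder 1
1 ≤ 1 < 2, so take 1; remainder 0
So 171 = 144 + 21 + 5 + 1, with no two terms consecutive in the sequence.

144 + 21 + 5 + 1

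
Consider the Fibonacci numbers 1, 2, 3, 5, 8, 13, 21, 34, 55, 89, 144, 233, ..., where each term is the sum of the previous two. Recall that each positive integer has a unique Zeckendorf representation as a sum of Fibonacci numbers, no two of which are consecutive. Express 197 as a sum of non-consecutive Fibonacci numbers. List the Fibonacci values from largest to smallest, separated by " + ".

Greedily peel off the largest Fibonacci term at each step:
take 144 (≤ 197); 197 − 144 = 53
take 34 (≤ 53); 53 − 34 = 19
take 13 (≤ 19); 19 − 13 = 6
take 5 (≤ 6); 6 − 5 = 1
take 1 (≤ 1); 1 − 1 = 0
So 197 = 144 + 34 + 13 + 5 + 1, with no two terms consecutive in the sequence.

144 + 34 + 13 + 5 + 1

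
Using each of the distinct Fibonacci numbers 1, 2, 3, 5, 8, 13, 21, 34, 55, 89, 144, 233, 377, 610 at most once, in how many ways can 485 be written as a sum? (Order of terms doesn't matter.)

14

485 = 377+89+13+5+1 = 377+89+13+3+2+1 = 377+55+34+13+5+1 = 233+144+89+13+5+1 = 377+89+8+5+3+2+1 = … (9 more), for 14 in all.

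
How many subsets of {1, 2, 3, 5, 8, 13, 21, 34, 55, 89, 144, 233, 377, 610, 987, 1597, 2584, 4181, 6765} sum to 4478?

Starting from the Zeckendorf form and repeatedly splitting a term F_k into F_{k−1} + F_{k−2} (when neither is already used) reaches every representation.
4478 = 4181+233+55+8+1 = 4181+233+55+5+3+1 = 4181+233+34+21+8+1 = 4181+144+89+55+8+1 = … (31 more), for 35 in all.

35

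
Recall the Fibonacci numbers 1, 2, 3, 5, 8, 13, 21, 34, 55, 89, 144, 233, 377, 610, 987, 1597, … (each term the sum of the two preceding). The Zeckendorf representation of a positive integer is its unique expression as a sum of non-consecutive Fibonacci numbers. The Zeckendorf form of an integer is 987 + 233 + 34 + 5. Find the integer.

1259

987 + 233 + 34 + 5 = 1259.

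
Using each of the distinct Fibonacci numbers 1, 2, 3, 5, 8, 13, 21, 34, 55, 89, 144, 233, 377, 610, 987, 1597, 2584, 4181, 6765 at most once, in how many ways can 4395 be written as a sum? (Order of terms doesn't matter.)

Each representation comes from the Zeckendorf form by replacing some F_k with F_{k−1} + F_{k−2} where possible.
4395 = 4181+144+55+13+2 = 4181+144+55+8+5+2 = 4181+144+34+21+13+2 = 2584+1597+144+55+13+2 = … (20 more), for 24 in all.

24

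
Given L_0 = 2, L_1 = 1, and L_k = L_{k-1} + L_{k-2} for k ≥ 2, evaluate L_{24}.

Iterating the recurrence up to L_{16} = 2207 and L_{15} = 1364:
L_{17} = L_{16} + L_{15} = 2207 + 1364 = 3571
L_{18} = L_{17} + L_{16} = 3571 + 2207 = 5778
L_{19} = L_{18} + L_{17} = 5778 + 3571 = 9349
L_{20} = L_{19} + L_{18} = 9349 + 5778 = 15127
L_{21} = L_{20} + L_{19} = 15127 + 9349 = 24476
L_{22} = L_{21} + L_{20} = 24476 + 15127 = 39603
L_{23} = L_{22} + L_{21} = 39603 + 24476 = 64079
L_{24} = L_{23} + L_{22} = 64079 + 39603 = 103682

103682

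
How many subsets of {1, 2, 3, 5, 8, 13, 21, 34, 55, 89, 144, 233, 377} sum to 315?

12

Starting from the Zeckendorf form and repeatedly splitting a term F_k into F_{k−1} + F_{k−2} (when neither is already used) reaches every representation.
315 = 233+55+21+5+1 = 233+55+21+3+2+1 = 233+55+13+8+5+1 = 144+89+55+21+5+1 = … (8 more), for 12 in all.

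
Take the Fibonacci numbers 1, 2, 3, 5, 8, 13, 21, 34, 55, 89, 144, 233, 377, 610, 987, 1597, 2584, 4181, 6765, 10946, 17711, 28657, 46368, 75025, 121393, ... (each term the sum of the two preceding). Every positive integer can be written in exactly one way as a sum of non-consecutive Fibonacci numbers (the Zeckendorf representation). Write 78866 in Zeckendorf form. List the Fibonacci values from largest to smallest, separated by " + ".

largest Fibonacci ≤ 78866 is 75025; 78866 − 75025 = 3841
largest Fibonacci ≤ 3841 is 2584; 3841 − 2584 = 1257
largest Fibonacci ≤ 1257 is 987; 1257 − 987 = 270
largest Fibonacci ≤ 270 is 233; 270 − 233 = 37
largest Fibonacci ≤ 37 is 34; 37 − 34 = 3
largest Fibonacci ≤ 3 is 3; 3 − 3 = 0
So 78866 = 75025 + 2584 + 987 + 233 + 34 + 3, with no two terms consecutive in the sequence.

75025 + 2584 + 987 + 233 + 34 + 3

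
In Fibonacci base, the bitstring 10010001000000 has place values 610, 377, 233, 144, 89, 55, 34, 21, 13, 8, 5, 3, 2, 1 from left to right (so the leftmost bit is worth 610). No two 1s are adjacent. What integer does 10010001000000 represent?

Summing the place values of the 1 bits: 610 + 144 + 21 = 775.

775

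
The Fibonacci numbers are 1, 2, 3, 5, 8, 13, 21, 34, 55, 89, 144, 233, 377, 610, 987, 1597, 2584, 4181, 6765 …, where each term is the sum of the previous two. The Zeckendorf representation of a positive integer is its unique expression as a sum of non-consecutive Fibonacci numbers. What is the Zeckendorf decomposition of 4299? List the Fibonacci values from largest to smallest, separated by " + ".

4181 + 89 + 21 + 8

4299 − 4181 = 118
118 − 89 = 29
29 − 21 = 8
8 − 8 = 0
So 4299 = 4181 + 89 + 21 + 8, with no two terms consecutive in the sequence.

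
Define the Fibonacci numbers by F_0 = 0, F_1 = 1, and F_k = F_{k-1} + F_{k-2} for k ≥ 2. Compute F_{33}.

3524578

Iterating the recurrence up to F_{27} = 196418 and F_{26} = 121393:
F_{28} = F_{27} + F_{26} = 196418 + 121393 = 317811
F_{29} = F_{28} + F_{27} = 317811 + 196418 = 514229
F_{30} = F_{29} + F_{28} = 514229 + 317811 = 832040
F_{31} = F_{30} + F_{29} = 832040 + 514229 = 1346269
F_{32} = F_{31} + F_{30} = 1346269 + 832040 = 2178309
F_{33} = F_{32} + F_{31} = 2178309 + 1346269 = 3524578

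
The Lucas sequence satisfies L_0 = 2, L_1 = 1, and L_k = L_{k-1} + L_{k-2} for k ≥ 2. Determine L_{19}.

Iterating the recurrence up to L_{14} = 843 and L_{13} = 521:
L_{15} = L_{14} + L_{13} = 843 + 521 = 1364
L_{16} = L_{15} + L_{14} = 1364 + 843 = 2207
L_{17} = L_{16} + L_{15} = 2207 + 1364 = 3571
L_{18} = L_{17} + L_{16} = 3571 + 2207 = 5778
L_{19} = L_{18} + L_{17} = 5778 + 3571 = 9349

9349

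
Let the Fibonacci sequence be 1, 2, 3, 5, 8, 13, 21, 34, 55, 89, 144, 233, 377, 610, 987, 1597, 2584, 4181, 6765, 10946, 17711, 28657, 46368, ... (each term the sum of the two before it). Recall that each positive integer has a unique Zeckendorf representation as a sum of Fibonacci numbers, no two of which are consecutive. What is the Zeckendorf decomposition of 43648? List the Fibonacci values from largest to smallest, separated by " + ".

28657 + 10946 + 2584 + 987 + 377 + 89 + 8

43648 − 28657 = 14991
14991 − 10946 = 4045
4045 − 2584 = 1461
1461 − 987 = 474
474 − 377 = 97
97 − 89 = 8
8 − 8 = 0
So 43648 = 28657 + 10946 + 2584 + 987 + 377 + 89 + 8, with no two terms consecutive in the sequence.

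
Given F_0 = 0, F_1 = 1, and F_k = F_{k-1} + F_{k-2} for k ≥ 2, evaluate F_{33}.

Iterating the recurrence up to F_{29} = 514229 and F_{28} = 317811:
F_{30} = F_{29} + F_{28} = 514229 + 317811 = 832040
F_{31} = F_{30} + F_{29} = 832040 + 514229 = 1346269
F_{32} = F_{31} + F_{30} = 1346269 + 832040 = 2178309
F_{33} = F_{32} + F_{31} = 2178309 + 1346269 = 3524578

3524578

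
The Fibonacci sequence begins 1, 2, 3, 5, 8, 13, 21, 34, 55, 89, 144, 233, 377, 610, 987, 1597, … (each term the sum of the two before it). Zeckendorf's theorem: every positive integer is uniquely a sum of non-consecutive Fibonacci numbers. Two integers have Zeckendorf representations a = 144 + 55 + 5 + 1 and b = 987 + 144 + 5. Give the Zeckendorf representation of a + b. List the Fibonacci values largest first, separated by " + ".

The two numbers are 205 and 1136, so their sum is 1341.
Repeatedly subtract the largest Fibonacci number that fits:
subtract 987 from 1341: 354 remains
subtract 233 from 354: 121 remains
subtract 89 from 121: 32 remains
subtract 21 from 32: 11 remains
subtract 8 from 11: 3 remains
subtract 3 from 3: 0 remains

987 + 233 + 89 + 21 + 8 + 3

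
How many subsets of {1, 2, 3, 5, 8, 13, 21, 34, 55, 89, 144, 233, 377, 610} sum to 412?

412 = 377+34+1 = 377+21+13+1 = 233+144+34+1 = 377+21+8+5+1 = … (8 more), for 12 in all.

12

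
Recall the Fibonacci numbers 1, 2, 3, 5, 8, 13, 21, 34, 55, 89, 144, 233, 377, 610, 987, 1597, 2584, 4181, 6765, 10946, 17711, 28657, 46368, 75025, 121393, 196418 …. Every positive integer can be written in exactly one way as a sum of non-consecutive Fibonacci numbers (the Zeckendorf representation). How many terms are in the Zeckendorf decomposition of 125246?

Repeatedly subtract the largest Fibonacci number that fits:
125246 − 121393 = 3853
3853 − 2584 = 1269
1269 − 987 = 282
282 − 233 = 49
49 − 34 = 15
15 − 13 = 2
2 − 2 = 0
125246 = 121393 + 2584 + 987 + 233 + 34 + 13 + 2, which has 7 terms.

7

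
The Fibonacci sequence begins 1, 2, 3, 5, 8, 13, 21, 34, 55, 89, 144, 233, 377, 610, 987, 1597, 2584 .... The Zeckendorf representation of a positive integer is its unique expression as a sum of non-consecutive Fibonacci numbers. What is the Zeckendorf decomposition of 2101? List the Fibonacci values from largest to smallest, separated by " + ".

Greedy algorithm:
1597 ≤ 2101 < 2584, so take 1597; remainder 504
377 ≤ 504 < 610, so take 377; remainder 127
89 ≤ 127 < 144, so take 89; remainder 38
34 ≤ 38 < 55, so take 34; remainder 4
3 ≤ 4 < 5, so take 3; remainder 1
1 ≤ 1 < 2, so take 1; remainder 0
So 2101 = 1597 + 377 + 89 + 34 + 3 + 1, with no two terms consecutive in the sequence.

1597 + 377 + 89 + 34 + 3 + 1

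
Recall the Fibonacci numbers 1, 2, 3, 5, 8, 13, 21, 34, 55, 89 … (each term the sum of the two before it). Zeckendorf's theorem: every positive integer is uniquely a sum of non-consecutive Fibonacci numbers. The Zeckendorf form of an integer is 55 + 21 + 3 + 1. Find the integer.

55 + 21 + 3 + 1 = 80.

80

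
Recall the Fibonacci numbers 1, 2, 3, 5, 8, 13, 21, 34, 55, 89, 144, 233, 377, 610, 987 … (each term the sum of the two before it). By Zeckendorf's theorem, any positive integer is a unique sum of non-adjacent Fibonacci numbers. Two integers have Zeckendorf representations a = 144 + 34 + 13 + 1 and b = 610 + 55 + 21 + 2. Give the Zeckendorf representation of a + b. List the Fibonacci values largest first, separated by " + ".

610 + 233 + 34 + 3

The two numbers are 192 and 688, so their sum is 880.
Repeatedly subtract the largest Fibonacci number that fits:
subtract 610 from 880: 270 remains
subtract 233 from 270: 37 remains
subtract 34 from 37: 3 remains
subtract 3 from 3: 0 remains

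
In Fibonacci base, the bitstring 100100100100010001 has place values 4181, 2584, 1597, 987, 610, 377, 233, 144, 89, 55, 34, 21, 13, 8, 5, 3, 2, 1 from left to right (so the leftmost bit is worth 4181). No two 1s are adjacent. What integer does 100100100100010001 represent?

5465

Summing the place values of the 1 bits: 4181 + 987 + 233 + 55 + 8 + 1 = 5465.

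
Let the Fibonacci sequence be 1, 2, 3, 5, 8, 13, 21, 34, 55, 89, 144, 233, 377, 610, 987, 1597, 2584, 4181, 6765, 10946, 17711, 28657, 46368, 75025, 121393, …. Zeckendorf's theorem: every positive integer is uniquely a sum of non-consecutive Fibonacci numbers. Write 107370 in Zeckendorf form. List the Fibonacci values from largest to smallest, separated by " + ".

75025 + 28657 + 2584 + 987 + 89 + 21 + 5 + 2

Greedy algorithm:
107370: greatest Fibonacci not exceeding it is 75025, leaving 32345
32345: greatest Fibonacci not exceeding it is 28657, leaving 3688
3688: greatest Fibonacci not exceeding it is 2584, leaving 1104
1104: greatest Fibonacci not exceeding it is 987, leaving 117
117: greatest Fibonacci not exceeding it is 89, leaving 28
28: greatest Fibonacci not exceeding it is 21, leaving 7
7: greatest Fibonacci not exceeding it is 5, leaving 2
2: greatest Fibonacci not exceeding it is 2, leaving 0
So 107370 = 75025 + 28657 + 2584 + 987 + 89 + 21 + 5 + 2, with no two terms consecutive in the sequence.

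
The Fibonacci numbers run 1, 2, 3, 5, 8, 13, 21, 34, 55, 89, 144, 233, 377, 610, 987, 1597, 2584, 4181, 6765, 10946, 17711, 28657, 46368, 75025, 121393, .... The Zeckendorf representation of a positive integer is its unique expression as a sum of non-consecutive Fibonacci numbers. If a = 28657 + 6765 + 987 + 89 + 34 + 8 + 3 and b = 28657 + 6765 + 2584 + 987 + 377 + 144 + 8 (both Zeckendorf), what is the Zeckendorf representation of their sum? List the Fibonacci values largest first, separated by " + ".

75025 + 987 + 34 + 13 + 5 + 1

The two numbers are 36543 and 39522, so their sum is 76065.
take 75025 (≤ 76065); 76065 − 75025 = 1040
take 987 (≤ 1040); 1040 − 987 = 53
take 34 (≤ 53); 53 − 34 = 19
take 13 (≤ 19); 19 − 13 = 6
take 5 (≤ 6); 6 − 5 = 1
take 1 (≤ 1); 1 − 1 = 0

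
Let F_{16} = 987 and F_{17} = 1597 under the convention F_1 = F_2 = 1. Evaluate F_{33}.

By F_{2k+1} = F_k² + F_{k+1}²: F_{33} = 987² + 1597² = 974169 + 2550409 = 3524578.

3524578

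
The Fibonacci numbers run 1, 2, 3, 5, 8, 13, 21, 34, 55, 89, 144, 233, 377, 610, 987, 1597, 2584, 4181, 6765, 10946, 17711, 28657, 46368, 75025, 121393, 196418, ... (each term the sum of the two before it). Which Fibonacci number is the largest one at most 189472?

121393

121393 ≤ 189472 < 196418, so the largest Fibonacci number not exceeding 189472 is 121393.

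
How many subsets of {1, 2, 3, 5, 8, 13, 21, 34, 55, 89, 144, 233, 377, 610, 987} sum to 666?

Starting from the Zeckendorf form and repeatedly splitting a term F_k into F_{k−1} + F_{k−2} (when neither is already used) reaches every representation.
666 = 610+55+1 = 610+34+21+1 = 377+233+55+1 = 610+34+13+8+1 = 377+233+34+21+1 = … (7 more), for 12 in all.

12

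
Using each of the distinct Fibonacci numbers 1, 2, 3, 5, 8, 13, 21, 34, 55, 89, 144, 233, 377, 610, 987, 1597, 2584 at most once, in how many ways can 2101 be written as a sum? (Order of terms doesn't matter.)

Starting from the Zeckendorf form and repeatedly splitting a term F_k into F_{k−1} + F_{k−2} (when neither is already used) reaches every representation.
2101 = 1597+377+89+34+3+1 = 1597+377+89+21+13+3+1 = 1597+233+144+89+34+3+1 = … (17 more), for 20 in all.

20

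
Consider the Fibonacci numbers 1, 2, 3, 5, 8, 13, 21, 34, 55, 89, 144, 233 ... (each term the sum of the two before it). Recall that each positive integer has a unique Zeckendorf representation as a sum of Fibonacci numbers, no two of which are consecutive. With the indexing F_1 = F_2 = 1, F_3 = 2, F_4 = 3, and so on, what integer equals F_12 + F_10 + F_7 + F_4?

215

F_12 + F_10 + F_7 + F_4 = 144 + 55 + 13 + 3 = 215.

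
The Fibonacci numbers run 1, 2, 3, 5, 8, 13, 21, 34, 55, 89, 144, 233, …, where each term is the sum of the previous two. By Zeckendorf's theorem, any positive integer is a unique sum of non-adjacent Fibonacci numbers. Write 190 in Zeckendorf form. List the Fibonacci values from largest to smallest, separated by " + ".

Greedily peel off the largest Fibonacci term at each step:
144 ≤ 190 < 233, so take 144; remainder 46
34 ≤ 46 < 55, so take 34; remainder 12
8 ≤ 12 < 13, so take 8; remainder 4
3 ≤ 4 < 5, so take 3; remainder 1
1 ≤ 1 < 2, so take 1; remainder 0
So 190 = 144 + 34 + 8 + 3 + 1, with no two terms consecutive in the sequence.

144 + 34 + 8 + 3 + 1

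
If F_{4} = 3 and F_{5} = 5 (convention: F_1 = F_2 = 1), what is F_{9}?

34

By F_{2k+1} = F_k² + F_{k+1}²: F_{9} = 3² + 5² = 9 + 25 = 34.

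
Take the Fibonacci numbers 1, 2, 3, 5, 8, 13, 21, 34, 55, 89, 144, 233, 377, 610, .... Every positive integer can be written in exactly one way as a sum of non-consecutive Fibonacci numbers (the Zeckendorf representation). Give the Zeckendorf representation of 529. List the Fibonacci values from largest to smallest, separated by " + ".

377 + 144 + 8

529: greatest Fibonacci not exceeding it is 377, leaving 152
152: greatest Fibonacci not exceeding it is 144, leaving 8
8: greatest Fibonacci not exceeding it is 8, leaving 0
So 529 = 377 + 144 + 8, with no two terms consecutive in the sequence.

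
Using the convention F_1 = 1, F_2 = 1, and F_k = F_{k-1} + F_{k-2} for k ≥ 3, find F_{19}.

Iterating the recurrence up to F_{15} = 610 and F_{14} = 377:
F_{16} = F_{15} + F_{14} = 610 + 377 = 987
F_{17} = F_{16} + F_{15} = 987 + 610 = 1597
F_{18} = F_{17} + F_{16} = 1597 + 987 = 2584
F_{19} = F_{18} + F_{17} = 2584 + 1597 = 4181

4181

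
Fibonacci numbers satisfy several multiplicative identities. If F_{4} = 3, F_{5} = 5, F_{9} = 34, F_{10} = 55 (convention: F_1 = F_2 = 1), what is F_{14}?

377

By the addition formula F_{m+n} = F_m F_{n+1} + F_{m−1} F_n with m=5, n=9: F_{14} = 5·55 + 3·34 = 275 + 102 = 377.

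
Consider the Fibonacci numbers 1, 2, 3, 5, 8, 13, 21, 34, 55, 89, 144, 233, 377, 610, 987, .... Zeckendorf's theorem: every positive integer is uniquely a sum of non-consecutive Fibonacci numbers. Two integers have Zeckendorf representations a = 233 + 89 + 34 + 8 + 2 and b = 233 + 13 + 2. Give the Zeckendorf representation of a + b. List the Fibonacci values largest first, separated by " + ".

610 + 3 + 1

The two numbers are 366 and 248, so their sum is 614.
largest Fibonacci ≤ 614 is 610; 614 − 610 = 4
largest Fibonacci ≤ 4 is 3; 4 − 3 = 1
largest Fibonacci ≤ 1 is 1; 1 − 1 = 0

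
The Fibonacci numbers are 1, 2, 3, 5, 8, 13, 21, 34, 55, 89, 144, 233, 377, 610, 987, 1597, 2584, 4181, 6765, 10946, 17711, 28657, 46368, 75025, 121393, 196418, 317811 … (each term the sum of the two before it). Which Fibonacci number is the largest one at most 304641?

196418

196418 ≤ 304641 < 317811, so the largest Fibonacci number not exceeding 304641 is 196418.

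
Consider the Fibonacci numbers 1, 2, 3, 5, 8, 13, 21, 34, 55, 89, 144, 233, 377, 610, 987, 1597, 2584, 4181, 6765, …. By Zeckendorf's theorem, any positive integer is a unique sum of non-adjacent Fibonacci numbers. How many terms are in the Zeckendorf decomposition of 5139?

largest Fibonacci ≤ 5139 is 4181; 5139 − 4181 = 958
largest Fibonacci ≤ 958 is 610; 958 − 610 = 348
largest Fibonacci ≤ 348 is 233; 348 − 233 = 115
largest Fibonacci ≤ 115 is 89; 115 − 89 = 26
largest Fibonacci ≤ 26 is 21; 26 − 21 = 5
largest Fibonacci ≤ 5 is 5; 5 − 5 = 0
5139 = 4181 + 610 + 233 + 89 + 21 + 5, which has 6 terms.

6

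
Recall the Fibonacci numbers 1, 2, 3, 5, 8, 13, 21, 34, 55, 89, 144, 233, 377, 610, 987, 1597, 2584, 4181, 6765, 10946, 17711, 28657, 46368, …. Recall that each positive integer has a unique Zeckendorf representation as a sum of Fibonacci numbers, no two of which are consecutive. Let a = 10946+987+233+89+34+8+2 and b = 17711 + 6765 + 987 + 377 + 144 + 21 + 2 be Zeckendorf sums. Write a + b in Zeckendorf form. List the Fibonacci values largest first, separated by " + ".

28657 + 6765 + 2584 + 233 + 55 + 8 + 3 + 1

The two numbers are 12299 and 26007, so their sum is 38306.
28657 ≤ 38306 < 46368, so take 28657; remainder 9649
6765 ≤ 9649 < 10946, so take 6765; remainder 2884
2584 ≤ 2884 < 4181, so take 2584; remainder 300
233 ≤ 300 < 377, so take 233; remainder 67
55 ≤ 67 < 89, so take 55; remainder 12
8 ≤ 12 < 13, so take 8; remainder 4
3 ≤ 4 < 5, so take 3; remainder 1
1 ≤ 1 < 2, so take 1; remainder 0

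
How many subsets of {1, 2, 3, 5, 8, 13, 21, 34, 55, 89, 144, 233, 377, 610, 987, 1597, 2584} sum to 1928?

1928 = 1597+233+89+8+1 = 1597+233+89+5+3+1 = 1597+233+55+34+8+1 = … (21 more), for 24 in all.

24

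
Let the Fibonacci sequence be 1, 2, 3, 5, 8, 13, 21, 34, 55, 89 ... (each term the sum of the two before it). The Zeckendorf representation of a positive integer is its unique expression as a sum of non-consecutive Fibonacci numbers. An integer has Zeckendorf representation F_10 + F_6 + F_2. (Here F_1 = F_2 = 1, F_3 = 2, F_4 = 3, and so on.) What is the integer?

F_10 + F_6 + F_2 = 55 + 8 + 1 = 64.

64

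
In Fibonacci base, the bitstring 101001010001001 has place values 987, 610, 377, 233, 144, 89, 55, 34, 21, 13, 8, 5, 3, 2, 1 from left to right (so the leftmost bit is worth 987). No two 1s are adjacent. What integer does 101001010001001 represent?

1493

Summing the place values of the 1 bits: 987 + 377 + 89 + 34 + 5 + 1 = 1493.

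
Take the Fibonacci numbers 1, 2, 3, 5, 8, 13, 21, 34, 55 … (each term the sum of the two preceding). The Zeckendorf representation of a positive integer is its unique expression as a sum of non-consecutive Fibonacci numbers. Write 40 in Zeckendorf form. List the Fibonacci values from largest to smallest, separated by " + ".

34 + 5 + 1

Repeatedly subtract the largest Fibonacci number that fits:
subtract 34 from 40: 6 remains
subtract 5 from 6: 1 remains
subtract 1 from 1: 0 remains
So 40 = 34 + 5 + 1, with no two terms consecutive in the sequence.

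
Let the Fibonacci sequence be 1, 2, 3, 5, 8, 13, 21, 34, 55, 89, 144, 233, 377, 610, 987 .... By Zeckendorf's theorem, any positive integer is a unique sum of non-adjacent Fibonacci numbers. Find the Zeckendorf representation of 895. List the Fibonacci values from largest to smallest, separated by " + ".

Repeatedly subtract the largest Fibonacci number that fits:
895: greatest Fibonacci not exceeding it is 610, leaving 285
285: greatest Fibonacci not exceeding it is 233, leaving 52
52: greatest Fibonacci not exceeding it is 34, leaving 18
18: greatest Fibonacci not exceeding it is 13, leaving 5
5: greatest Fibonacci not exceeding it is 5, leaving 0
So 895 = 610 + 233 + 34 + 13 + 5, with no two terms consecutive in the sequence.

610 + 233 + 34 + 13 + 5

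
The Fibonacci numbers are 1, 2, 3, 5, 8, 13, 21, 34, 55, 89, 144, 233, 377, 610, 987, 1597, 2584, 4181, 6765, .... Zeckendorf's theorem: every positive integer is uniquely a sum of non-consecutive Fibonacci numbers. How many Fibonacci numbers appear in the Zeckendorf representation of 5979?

5

Repeatedly subtract the largest Fibonacci number that fits:
4181 ≤ 5979 < 6765, so take 4181; remainder 1798
1597 ≤ 1798 < 2584, so take 1597; remainder 201
144 ≤ 201 < 233, so take 144; remainder 57
55 ≤ 57 < 89, so take 55; remainder 2
2 ≤ 2 < 3, so take 2; remainder 0
5979 = 4181 + 1597 + 144 + 55 + 2, which has 5 terms.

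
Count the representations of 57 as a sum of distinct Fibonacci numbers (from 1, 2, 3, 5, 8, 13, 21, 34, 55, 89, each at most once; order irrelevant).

57 = 55+2 = 34+21+2 = 34+13+8+2 = … (1 more), for 4 in all.

4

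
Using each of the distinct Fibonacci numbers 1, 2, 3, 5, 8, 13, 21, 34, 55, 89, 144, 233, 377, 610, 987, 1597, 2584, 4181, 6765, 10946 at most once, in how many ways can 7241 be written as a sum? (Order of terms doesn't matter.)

42

7241 = 6765+377+89+8+2 = 6765+377+89+5+3+2 = 6765+377+55+34+8+2 = 6765+233+144+89+8+2 = … (38 more), for 42 in all.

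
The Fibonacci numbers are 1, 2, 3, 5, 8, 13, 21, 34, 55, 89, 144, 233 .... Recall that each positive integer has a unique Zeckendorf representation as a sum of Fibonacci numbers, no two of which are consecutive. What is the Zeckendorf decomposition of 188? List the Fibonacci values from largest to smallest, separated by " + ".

take 144 (≤ 188); 188 − 144 = 44
take 34 (≤ 44); 44 − 34 = 10
take 8 (≤ 10); 10 − 8 = 2
take 2 (≤ 2); 2 − 2 = 0
So 188 = 144 + 34 + 8 + 2, with no two terms consecutive in the sequence.

144 + 34 + 8 + 2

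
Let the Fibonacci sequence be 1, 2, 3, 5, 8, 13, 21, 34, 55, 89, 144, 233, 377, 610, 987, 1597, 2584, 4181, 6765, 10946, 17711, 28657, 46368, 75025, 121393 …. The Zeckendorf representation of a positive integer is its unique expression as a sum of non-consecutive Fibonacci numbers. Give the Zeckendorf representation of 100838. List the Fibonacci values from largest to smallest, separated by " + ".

100838: greatest Fibonacci not exceeding it is 75025, leaving 25813
25813: greatest Fibonacci not exceeding it is 17711, leaving 8102
8102: greatest Fibonacci not exceeding it is 6765, leaving 1337
1337: greatest Fibonacci not exceeding it is 987, leaving 350
350: greatest Fibonacci not exceeding it is 233, leaving 117
117: greatest Fibonacci not exceeding it is 89, leaving 28
28: greatest Fibonacci not exceeding it is 21, leaving 7
7: greatest Fibonacci not exceeding it is 5, leaving 2
2: greatest Fibonacci not exceeding it is 2, leaving 0
So 100838 = 75025 + 17711 + 6765 + 987 + 233 + 89 + 21 + 5 + 2, with no two terms consecutive in the sequence.

75025 + 17711 + 6765 + 987 + 233 + 89 + 21 + 5 + 2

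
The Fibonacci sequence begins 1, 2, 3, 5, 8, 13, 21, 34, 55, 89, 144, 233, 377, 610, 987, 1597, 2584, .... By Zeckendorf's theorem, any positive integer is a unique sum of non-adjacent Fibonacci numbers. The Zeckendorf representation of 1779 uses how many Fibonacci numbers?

1779: greatest Fibonacci not exceeding it is 1597, leaving 182
182: greatest Fibonacci not exceeding it is 144, leaving 38
38: greatest Fibonacci not exceeding it is 34, leaving 4
4: greatest Fibonacci not exceeding it is 3, leaving 1
1: greatest Fibonacci not exceeding it is 1, leaving 0
1779 = 1597 + 144 + 34 + 3 + 1, which has 5 terms.

5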